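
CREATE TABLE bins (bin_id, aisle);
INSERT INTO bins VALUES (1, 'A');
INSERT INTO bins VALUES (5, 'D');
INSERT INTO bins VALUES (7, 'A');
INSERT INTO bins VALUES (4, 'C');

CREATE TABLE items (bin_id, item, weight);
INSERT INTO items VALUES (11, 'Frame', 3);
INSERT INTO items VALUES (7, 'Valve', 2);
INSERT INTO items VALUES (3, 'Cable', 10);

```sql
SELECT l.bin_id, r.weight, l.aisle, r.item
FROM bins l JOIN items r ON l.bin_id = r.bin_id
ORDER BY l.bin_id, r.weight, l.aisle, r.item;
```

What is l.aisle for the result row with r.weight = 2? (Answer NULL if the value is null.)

A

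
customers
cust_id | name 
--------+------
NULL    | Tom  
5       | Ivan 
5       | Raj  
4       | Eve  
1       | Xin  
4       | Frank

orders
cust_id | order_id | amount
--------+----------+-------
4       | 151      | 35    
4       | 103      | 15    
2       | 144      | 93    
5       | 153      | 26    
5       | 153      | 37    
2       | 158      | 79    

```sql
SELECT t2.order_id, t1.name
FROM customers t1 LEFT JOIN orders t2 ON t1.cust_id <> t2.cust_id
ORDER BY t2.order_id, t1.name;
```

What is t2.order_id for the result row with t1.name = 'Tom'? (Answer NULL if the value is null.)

LEFT JOIN keeps every row from `customers`; unmatched rows get NULL for `orders`'s columns.
Matching on t1.cust_id <> t2.cust_id. A NULL in a compared column never satisfies the condition.
- t1 (cust_id=NULL) has no partner → padded with NULL.
- t1 (cust_id=5) pairs with 4 row(s) of t2.
- t1 (cust_id=5) pairs with 4 row(s) of t2.
- t1 (cust_id=4) pairs with 4 row(s) of t2.
- t1 (cust_id=1) pairs with 6 row(s) of t2.
- t1 (cust_id=4) pairs with 4 row(s) of t2.

NULL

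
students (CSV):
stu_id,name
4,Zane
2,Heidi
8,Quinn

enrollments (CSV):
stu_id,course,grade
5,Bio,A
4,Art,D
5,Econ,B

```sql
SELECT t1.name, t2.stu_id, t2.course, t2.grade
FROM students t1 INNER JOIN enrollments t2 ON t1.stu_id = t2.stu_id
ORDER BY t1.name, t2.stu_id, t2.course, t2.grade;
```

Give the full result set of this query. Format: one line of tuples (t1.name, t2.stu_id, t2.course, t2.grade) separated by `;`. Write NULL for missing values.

(Zane, 4, Art, D)

INNER JOIN keeps only pairs where the ON condition holds.
Matching on t1.stu_id = t2.stu_id.
- stu_id=4: 1 matching t2 row(s), so 1 row(s) emitted.
- stu_id=2: no matching t2 row, dropped.
- stu_id=8: no matching t2 row, dropped.
After projecting and ordering:
t1.name | t2.stu_id | t2.course | t2.grade
Zane | 4 | Art | D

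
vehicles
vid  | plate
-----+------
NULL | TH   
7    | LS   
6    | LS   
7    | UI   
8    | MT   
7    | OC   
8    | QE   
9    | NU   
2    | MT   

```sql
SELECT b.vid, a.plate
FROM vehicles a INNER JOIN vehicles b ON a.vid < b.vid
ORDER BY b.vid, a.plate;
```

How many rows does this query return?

24

INNER JOIN keeps only pairs where the ON condition holds.
Matching on a.vid < b.vid. A NULL in a compared column never satisfies the condition.
- a (vid=NULL) has no partner → excluded.
- a (vid=7) pairs with 3 row(s) of b.
- a (vid=6) pairs with 6 row(s) of b.
- a (vid=7) pairs with 3 row(s) of b.
- a (vid=8) pairs with 1 row(s) of b.
- a (vid=7) pairs with 3 row(s) of b.
- a (vid=8) pairs with 1 row(s) of b.
- a (vid=9) has no partner → excluded.
- a (vid=2) pairs with 7 row(s) of b.
Total: 24 rows.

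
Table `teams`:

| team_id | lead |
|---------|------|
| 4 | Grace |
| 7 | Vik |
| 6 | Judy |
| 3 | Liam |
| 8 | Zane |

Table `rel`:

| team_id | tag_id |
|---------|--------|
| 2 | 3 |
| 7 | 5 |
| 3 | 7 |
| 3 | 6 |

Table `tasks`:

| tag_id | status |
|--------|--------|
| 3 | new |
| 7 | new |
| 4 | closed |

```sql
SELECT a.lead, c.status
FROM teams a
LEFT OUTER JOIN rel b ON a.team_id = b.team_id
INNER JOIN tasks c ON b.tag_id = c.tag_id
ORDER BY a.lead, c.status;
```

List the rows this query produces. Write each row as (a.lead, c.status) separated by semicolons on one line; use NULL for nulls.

(Liam, new)

Evaluate left to right. First `teams a LEFT JOIN rel b` on team_id: 6 row(s).
Then INNER JOIN `tasks c` on tag_id: keep only rows whose b.tag_id appears in c.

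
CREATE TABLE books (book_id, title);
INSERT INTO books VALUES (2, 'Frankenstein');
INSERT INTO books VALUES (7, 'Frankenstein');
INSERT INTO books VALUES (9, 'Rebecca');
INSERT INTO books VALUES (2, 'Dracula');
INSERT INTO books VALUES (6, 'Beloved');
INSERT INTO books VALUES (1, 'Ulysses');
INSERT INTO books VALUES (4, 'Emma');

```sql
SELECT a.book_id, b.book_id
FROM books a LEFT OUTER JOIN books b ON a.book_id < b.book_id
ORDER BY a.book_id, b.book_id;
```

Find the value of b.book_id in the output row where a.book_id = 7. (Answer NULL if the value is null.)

LEFT JOIN keeps every row from `books a`; unmatched rows get NULL for `books b`'s columns.
Matching on a.book_id < b.book_id.
- a row (book_id=2): matches 4 b row(s) → 4 output row(s).
- a row (book_id=7): matches 1 b row(s) → 1 output row(s).
- a row (book_id=9): no match → kept, b columns NULL.
- a row (book_id=2): matches 4 b row(s) → 4 output row(s).
- a row (book_id=6): matches 2 b row(s) → 2 output row(s).
- a row (book_id=1): matches 6 b row(s) → 6 output row(s).
- a row (book_id=4): matches 3 b row(s) → 3 output row(s).

9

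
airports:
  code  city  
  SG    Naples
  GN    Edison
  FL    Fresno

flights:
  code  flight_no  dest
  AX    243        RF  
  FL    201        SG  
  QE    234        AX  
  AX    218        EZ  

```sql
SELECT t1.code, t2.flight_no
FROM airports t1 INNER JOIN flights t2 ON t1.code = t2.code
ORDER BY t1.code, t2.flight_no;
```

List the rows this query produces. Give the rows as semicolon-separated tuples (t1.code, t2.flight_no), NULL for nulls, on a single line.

(FL, 201)

INNER JOIN keeps only pairs where the ON condition holds.
Matching on t1.code = t2.code.
- t1[0] code=SG → no match; dropped.
- t1[1] code=GN → no match; dropped.
- t1[2] code=FL → 1 match(es) in t2 → 1 row(s).
After projecting and ordering:
t1.code | t2.flight_no
FL | 201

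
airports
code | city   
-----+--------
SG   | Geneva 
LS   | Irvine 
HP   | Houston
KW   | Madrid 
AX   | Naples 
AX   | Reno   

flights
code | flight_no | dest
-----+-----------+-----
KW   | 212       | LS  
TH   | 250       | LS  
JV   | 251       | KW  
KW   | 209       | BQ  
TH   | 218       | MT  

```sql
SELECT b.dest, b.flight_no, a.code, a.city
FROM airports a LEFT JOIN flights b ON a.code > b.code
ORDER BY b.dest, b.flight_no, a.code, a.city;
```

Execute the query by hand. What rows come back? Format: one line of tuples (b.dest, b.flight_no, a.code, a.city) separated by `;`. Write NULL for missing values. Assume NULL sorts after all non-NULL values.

(BQ, 209, LS, Irvine); (BQ, 209, SG, Geneva); (KW, 251, KW, Madrid); (KW, 251, LS, Irvine); (KW, 251, SG, Geneva); (LS, 212, LS, Irvine); (LS, 212, SG, Geneva); (NULL, NULL, AX, Naples); (NULL, NULL, AX, Reno); (NULL, NULL, HP, Houston)

LEFT JOIN keeps every row from `airports`; unmatched rows get NULL for `flights`'s columns.
Matching on a.code > b.code.
Matched pairs: 7; unmatched a rows kept: 3.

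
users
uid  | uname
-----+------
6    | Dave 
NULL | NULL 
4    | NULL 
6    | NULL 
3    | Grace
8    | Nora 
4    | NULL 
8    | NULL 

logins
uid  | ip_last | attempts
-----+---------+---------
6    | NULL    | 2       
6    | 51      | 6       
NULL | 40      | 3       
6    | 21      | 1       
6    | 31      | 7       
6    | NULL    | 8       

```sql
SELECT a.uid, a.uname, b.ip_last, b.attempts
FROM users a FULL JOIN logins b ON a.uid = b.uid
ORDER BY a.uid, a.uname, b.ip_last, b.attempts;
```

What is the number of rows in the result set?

FULL OUTER JOIN keeps every row from both sides; unmatched rows get NULL for the other side's columns.
Matching on a.uid = b.uid. A NULL in a compared column never satisfies the condition.
- a (uid=6) pairs with 5 row(s) of b.
- a (uid=NULL) has no partner → padded with NULL.
- a (uid=4) has no partner → padded with NULL.
- a (uid=6) pairs with 5 row(s) of b.
- a (uid=3) has no partner → padded with NULL.
- a (uid=8) has no partner → padded with NULL.
- a (uid=4) has no partner → padded with NULL.
- a (uid=8) has no partner → padded with NULL.
- 1 b row(s) had no a match → kept, a columns NULL.
Total: 10 matched + 7 padded = 17 rows.

17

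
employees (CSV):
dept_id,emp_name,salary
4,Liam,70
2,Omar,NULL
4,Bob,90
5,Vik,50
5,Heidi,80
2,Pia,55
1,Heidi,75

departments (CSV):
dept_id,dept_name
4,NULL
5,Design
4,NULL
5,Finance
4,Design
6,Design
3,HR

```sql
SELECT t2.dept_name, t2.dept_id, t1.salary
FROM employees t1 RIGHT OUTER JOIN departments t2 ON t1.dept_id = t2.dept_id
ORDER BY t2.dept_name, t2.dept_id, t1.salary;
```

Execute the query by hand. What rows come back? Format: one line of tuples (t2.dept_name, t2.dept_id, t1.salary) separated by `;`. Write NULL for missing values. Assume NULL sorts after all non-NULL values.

(Design, 4, 70); (Design, 4, 90); (Design, 5, 50); (Design, 5, 80); (Design, 6, NULL); (Finance, 5, 50); (Finance, 5, 80); (HR, 3, NULL); (NULL, 4, 70); (NULL, 4, 70); (NULL, 4, 90); (NULL, 4, 90)

RIGHT JOIN keeps every row from `departments`; unmatched rows get NULL for `employees`'s columns.
Matching on t1.dept_id = t2.dept_id.
Matched pairs: 10; unmatched t2 rows kept: 2.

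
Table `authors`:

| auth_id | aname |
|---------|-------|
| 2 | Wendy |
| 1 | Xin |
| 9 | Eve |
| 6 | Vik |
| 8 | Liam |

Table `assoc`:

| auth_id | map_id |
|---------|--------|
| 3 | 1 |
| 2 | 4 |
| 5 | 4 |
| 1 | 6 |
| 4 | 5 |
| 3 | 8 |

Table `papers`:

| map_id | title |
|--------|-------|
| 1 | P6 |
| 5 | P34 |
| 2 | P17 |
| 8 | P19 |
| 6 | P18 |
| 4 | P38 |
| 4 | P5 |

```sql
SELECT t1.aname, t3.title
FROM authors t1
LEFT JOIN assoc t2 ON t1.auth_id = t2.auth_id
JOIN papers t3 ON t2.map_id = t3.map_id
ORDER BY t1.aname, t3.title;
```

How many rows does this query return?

3

Step 1 — t1 LEFT JOIN t2 on auth_id → 5 row(s).
Then INNER JOIN `papers t3` on map_id: keep only rows whose t2.map_id appears in t3.
Result: 3 row(s).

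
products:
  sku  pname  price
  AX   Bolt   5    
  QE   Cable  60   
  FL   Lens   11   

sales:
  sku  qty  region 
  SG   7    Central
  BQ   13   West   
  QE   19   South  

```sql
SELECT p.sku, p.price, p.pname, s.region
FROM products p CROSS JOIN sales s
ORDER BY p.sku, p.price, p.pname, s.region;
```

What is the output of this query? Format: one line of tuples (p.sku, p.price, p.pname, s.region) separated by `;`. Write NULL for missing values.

(AX, 5, Bolt, Central); (AX, 5, Bolt, South); (AX, 5, Bolt, West); (FL, 11, Lens, Central); (FL, 11, Lens, South); (FL, 11, Lens, West); (QE, 60, Cable, Central); (QE, 60, Cable, South); (QE, 60, Cable, West)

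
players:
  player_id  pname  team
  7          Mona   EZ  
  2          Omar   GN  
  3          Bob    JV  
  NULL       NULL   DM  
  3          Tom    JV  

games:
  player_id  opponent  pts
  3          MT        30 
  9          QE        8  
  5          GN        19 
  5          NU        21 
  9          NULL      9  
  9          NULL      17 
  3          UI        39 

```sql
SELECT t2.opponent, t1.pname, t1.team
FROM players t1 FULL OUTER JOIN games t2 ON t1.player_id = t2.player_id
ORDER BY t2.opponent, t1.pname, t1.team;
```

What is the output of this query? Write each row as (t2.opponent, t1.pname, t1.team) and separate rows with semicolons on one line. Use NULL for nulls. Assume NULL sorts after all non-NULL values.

FULL OUTER JOIN keeps every row from both sides; unmatched rows get NULL for the other side's columns.
Matching on t1.player_id = t2.player_id. A NULL in a compared column never satisfies the condition.
- t1 (player_id=7) has no partner → padded with NULL.
- t1 (player_id=2) has no partner → padded with NULL.
- t1 (player_id=3) pairs with 2 row(s) of t2.
- t1 (player_id=NULL) has no partner → padded with NULL.
- t1 (player_id=3) pairs with 2 row(s) of t2.
- 5 t2 row(s) had no t1 match → kept, t1 columns NULL.

(GN, NULL, NULL); (MT, Bob, JV); (MT, Tom, JV); (NU, NULL, NULL); (QE, NULL, NULL); (UI, Bob, JV); (UI, Tom, JV); (NULL, Mona, EZ); (NULL, Omar, GN); (NULL, NULL, DM); (NULL, NULL, NULL); (NULL, NULL, NULL)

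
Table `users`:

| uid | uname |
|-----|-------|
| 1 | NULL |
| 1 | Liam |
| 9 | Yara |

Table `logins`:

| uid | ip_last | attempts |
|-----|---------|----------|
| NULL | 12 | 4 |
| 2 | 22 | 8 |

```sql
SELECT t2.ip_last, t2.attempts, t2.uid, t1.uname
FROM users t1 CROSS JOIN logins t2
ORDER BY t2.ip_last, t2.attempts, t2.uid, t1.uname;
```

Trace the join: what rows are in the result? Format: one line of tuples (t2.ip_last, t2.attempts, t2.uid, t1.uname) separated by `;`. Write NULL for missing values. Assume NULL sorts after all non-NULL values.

CROSS JOIN pairs every row of `users` with every row of `logins`: 3 × 2 = 6 rows.

(12, 4, NULL, Liam); (12, 4, NULL, Yara); (12, 4, NULL, NULL); (22, 8, 2, Liam); (22, 8, 2, Yara); (22, 8, 2, NULL)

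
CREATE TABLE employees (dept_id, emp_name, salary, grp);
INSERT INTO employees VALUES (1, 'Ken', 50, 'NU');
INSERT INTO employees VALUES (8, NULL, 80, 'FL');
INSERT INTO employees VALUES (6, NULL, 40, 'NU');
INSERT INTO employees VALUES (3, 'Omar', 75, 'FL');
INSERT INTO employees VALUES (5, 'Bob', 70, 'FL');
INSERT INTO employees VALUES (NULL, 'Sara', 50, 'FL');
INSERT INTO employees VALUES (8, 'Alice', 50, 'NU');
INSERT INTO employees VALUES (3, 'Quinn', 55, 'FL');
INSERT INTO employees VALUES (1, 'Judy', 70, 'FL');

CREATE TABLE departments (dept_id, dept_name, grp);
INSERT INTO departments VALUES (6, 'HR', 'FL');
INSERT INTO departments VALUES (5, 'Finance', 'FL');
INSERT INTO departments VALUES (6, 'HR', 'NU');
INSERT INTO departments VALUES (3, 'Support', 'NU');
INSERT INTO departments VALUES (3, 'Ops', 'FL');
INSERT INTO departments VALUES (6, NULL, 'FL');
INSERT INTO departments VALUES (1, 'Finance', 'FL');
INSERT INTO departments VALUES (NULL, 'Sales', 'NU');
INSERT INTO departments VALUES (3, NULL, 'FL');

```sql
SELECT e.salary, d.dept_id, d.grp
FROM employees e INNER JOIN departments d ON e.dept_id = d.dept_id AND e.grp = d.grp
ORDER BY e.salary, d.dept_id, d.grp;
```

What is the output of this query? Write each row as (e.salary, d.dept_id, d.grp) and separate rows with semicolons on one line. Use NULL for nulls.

INNER JOIN keeps only pairs where the ON condition holds.
Matching on e.dept_id = d.dept_id AND e.grp = d.grp. A NULL in a compared column never satisfies the condition.
- dept_id=1, grp=NU: no matching d row, dropped.
- dept_id=8, grp=FL: no matching d row, dropped.
- dept_id=6, grp=NU: 1 matching d row(s), so 1 row(s) emitted.
- dept_id=3, grp=FL: 2 matching d row(s), so 2 row(s) emitted.
- dept_id=5, grp=FL: 1 matching d row(s), so 1 row(s) emitted.
- dept_id=NULL, grp=FL: no matching d row, dropped.
- dept_id=8, grp=NU: no matching d row, dropped.
- dept_id=3, grp=FL: 2 matching d row(s), so 2 row(s) emitted.
- dept_id=1, grp=FL: 1 matching d row(s), so 1 row(s) emitted.
After projecting and ordering:
e.salary | d.dept_id | d.grp
40 | 6 | NU
55 | 3 | FL
55 | 3 | FL
70 | 1 | FL
70 | 5 | FL
75 | 3 | FL
75 | 3 | FL

(40, 6, NU); (55, 3, FL); (55, 3, FL); (70, 1, FL); (70, 5, FL); (75, 3, FL); (75, 3, FL)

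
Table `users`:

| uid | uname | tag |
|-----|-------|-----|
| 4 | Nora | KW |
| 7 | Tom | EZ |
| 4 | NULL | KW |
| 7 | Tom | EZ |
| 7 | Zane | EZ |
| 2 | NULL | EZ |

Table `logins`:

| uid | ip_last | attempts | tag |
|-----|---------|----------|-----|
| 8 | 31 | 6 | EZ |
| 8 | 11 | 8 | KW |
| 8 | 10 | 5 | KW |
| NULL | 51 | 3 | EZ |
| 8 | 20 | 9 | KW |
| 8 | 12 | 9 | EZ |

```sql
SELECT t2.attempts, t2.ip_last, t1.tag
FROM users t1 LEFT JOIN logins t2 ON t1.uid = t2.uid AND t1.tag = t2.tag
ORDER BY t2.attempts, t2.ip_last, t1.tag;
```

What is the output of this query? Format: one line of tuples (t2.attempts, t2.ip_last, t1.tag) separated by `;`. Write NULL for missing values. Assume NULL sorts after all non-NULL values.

(NULL, NULL, EZ); (NULL, NULL, EZ); (NULL, NULL, EZ); (NULL, NULL, EZ); (NULL, NULL, KW); (NULL, NULL, KW)

LEFT JOIN keeps every row from `users`; unmatched rows get NULL for `logins`'s columns.
Matching on t1.uid = t2.uid AND t1.tag = t2.tag. A NULL in a compared column never satisfies the condition.
Matched pairs: 0; unmatched t1 rows kept: 6.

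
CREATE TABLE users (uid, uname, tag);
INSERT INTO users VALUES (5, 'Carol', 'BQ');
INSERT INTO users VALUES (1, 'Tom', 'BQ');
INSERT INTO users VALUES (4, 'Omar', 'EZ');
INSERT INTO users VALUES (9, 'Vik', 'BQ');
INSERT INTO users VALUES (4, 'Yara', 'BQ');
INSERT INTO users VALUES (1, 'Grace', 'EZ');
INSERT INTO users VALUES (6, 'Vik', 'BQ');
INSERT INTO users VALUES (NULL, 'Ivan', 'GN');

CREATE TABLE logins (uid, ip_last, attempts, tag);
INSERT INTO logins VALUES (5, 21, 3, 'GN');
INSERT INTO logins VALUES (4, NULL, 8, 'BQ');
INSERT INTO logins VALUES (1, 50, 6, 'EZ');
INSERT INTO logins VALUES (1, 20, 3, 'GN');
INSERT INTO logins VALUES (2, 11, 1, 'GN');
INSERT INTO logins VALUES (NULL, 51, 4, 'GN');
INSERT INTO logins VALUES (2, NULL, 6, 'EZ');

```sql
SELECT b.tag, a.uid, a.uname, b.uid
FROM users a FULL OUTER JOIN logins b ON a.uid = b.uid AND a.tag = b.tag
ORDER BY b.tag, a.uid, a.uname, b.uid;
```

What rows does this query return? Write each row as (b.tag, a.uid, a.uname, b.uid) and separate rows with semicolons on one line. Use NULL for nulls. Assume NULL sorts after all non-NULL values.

(BQ, 4, Yara, 4); (EZ, 1, Grace, 1); (EZ, NULL, NULL, 2); (GN, NULL, NULL, 1); (GN, NULL, NULL, 2); (GN, NULL, NULL, 5); (GN, NULL, NULL, NULL); (NULL, 1, Tom, NULL); (NULL, 4, Omar, NULL); (NULL, 5, Carol, NULL); (NULL, 6, Vik, NULL); (NULL, 9, Vik, NULL); (NULL, NULL, Ivan, NULL)

FULL OUTER JOIN keeps every row from both sides; unmatched rows get NULL for the other side's columns.
Matching on a.uid = b.uid AND a.tag = b.tag. A NULL in a compared column never satisfies the condition.
- a (uid=5, tag=BQ) has no partner → padded with NULL.
- a (uid=1, tag=BQ) has no partner → padded with NULL.
- a (uid=4, tag=EZ) has no partner → padded with NULL.
- a (uid=9, tag=BQ) has no partner → padded with NULL.
- a (uid=4, tag=BQ) pairs with 1 row(s) of b.
- a (uid=1, tag=EZ) pairs with 1 row(s) of b.
- a (uid=6, tag=BQ) has no partner → padded with NULL.
- a (uid=NULL, tag=GN) has no partner → padded with NULL.
- 5 b row(s) had no a match → kept, a columns NULL.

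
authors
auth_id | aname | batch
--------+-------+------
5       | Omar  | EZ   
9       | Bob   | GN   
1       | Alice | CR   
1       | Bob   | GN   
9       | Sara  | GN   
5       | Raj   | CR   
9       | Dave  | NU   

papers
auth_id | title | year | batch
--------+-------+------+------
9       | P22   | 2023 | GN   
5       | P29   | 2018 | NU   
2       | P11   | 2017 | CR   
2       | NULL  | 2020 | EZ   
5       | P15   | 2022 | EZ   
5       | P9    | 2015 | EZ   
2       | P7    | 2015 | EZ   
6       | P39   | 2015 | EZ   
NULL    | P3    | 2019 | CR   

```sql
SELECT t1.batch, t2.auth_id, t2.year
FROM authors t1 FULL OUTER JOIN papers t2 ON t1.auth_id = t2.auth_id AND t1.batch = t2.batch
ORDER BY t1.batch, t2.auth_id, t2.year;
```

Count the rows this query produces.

FULL OUTER JOIN keeps every row from both sides; unmatched rows get NULL for the other side's columns.
Matching on t1.auth_id = t2.auth_id AND t1.batch = t2.batch. A NULL in a compared column never satisfies the condition.
Matched pairs: 4; unmatched t1 rows kept: 4; unmatched t2 rows kept: 6.
Total: 4 matched + 10 padded = 14 rows.

14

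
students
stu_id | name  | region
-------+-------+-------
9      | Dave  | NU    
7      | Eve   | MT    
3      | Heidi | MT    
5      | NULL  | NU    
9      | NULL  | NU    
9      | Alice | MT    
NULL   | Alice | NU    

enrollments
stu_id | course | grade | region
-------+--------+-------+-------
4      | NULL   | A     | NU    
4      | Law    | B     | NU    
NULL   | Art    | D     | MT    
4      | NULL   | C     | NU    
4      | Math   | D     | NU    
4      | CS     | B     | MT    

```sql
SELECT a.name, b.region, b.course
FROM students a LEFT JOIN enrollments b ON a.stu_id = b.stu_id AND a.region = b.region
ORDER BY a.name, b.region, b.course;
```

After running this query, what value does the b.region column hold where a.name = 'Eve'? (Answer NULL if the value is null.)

LEFT JOIN keeps every row from `students`; unmatched rows get NULL for `enrollments`'s columns.
Matching on a.stu_id = b.stu_id AND a.region = b.region. A NULL in a compared column never satisfies the condition.
- stu_id=9, region=NU: no b row matches, row kept with b columns NULL.
- stu_id=7, region=MT: no b row matches, row kept with b columns NULL.
- stu_id=3, region=MT: no b row matches, row kept with b columns NULL.
- stu_id=5, region=NU: no b row matches, row kept with b columns NULL.
- stu_id=9, region=NU: no b row matches, row kept with b columns NULL.
- stu_id=9, region=MT: no b row matches, row kept with b columns NULL.
- stu_id=NULL, region=NU: no b row matches, row kept with b columns NULL.

NULL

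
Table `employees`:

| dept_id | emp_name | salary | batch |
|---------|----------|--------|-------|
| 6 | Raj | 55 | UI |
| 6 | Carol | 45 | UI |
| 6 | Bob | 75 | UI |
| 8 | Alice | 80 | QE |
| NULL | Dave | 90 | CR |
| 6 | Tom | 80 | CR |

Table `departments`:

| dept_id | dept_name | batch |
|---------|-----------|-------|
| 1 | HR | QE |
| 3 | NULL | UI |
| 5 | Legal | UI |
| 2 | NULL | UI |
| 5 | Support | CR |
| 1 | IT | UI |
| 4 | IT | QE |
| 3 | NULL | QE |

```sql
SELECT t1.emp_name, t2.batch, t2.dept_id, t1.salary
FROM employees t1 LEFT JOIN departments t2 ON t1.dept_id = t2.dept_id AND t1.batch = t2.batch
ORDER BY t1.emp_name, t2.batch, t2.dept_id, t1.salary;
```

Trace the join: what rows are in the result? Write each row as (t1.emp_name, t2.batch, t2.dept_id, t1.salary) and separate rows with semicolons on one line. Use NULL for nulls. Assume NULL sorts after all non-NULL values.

LEFT JOIN keeps every row from `employees`; unmatched rows get NULL for `departments`'s columns.
Matching on t1.dept_id = t2.dept_id AND t1.batch = t2.batch. A NULL in a compared column never satisfies the condition.
- dept_id=6, batch=UI: no t2 row matches, row kept with t2 columns NULL.
- dept_id=6, batch=UI: no t2 row matches, row kept with t2 columns NULL.
- dept_id=6, batch=UI: no t2 row matches, row kept with t2 columns NULL.
- dept_id=8, batch=QE: no t2 row matches, row kept with t2 columns NULL.
- dept_id=NULL, batch=CR: no t2 row matches, row kept with t2 columns NULL.
- dept_id=6, batch=CR: no t2 row matches, row kept with t2 columns NULL.
After projecting and ordering:
t1.emp_name | t2.batch | t2.dept_id | t1.salary
Alice | NULL | NULL | 80
Bob | NULL | NULL | 75
Carol | NULL | NULL | 45
Dave | NULL | NULL | 90
Raj | NULL | NULL | 55
Tom | NULL | NULL | 80

(Alice, NULL, NULL, 80); (Bob, NULL, NULL, 75); (Carol, NULL, NULL, 45); (Dave, NULL, NULL, 90); (Raj, NULL, NULL, 55); (Tom, NULL, NULL, 80)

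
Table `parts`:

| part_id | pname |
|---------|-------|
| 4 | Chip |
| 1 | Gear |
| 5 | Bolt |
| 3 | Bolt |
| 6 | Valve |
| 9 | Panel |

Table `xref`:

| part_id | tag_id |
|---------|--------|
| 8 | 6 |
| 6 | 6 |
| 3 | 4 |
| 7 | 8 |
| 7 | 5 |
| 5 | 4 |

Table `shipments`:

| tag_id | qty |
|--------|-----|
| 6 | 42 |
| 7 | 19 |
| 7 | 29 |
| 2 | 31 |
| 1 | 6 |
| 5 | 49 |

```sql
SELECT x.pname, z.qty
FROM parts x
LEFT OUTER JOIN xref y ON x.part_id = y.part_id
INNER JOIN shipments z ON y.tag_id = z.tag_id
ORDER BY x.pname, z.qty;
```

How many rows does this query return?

1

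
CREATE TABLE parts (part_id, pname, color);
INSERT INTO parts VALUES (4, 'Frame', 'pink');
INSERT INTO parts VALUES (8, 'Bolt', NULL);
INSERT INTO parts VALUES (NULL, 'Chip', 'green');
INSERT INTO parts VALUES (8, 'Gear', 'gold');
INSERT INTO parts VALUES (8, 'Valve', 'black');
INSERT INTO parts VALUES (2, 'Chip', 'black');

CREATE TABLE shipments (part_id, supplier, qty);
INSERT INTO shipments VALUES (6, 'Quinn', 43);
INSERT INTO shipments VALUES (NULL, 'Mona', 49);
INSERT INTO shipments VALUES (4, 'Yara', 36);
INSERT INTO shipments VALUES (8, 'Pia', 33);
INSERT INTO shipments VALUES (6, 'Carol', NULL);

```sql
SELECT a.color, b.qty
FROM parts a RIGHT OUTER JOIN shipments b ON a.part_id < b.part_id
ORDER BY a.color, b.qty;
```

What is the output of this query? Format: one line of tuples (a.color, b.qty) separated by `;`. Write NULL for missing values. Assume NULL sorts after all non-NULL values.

(black, 33); (black, 36); (black, 43); (black, NULL); (pink, 33); (pink, 43); (pink, NULL); (NULL, 49)

RIGHT JOIN keeps every row from `shipments`; unmatched rows get NULL for `parts`'s columns.
Matching on a.part_id < b.part_id. A NULL in a compared column never satisfies the condition.
- a (part_id=4) pairs with 3 row(s) of b.
- a (part_id=8) has no partner in b.
- a (part_id=NULL) has no partner in b.
- a (part_id=8) has no partner in b.
- a (part_id=8) has no partner in b.
- a (part_id=2) pairs with 4 row(s) of b.
- plus 1 unmatched b row(s), each kept with NULL a columns.
After projecting and ordering:
a.color | b.qty
black | 33
black | 36
black | 43
black | NULL
pink | 33
pink | 43
pink | NULL
NULL | 49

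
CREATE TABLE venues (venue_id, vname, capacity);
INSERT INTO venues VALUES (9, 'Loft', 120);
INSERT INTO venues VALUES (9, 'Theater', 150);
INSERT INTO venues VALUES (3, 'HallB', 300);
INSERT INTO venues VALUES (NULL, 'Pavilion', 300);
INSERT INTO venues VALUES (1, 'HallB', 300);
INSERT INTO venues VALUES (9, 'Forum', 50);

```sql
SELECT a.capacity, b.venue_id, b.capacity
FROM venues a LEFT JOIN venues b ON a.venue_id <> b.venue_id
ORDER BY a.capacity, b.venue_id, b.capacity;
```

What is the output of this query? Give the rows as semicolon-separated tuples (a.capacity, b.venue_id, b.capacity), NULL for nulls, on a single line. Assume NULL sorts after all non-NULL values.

LEFT JOIN keeps every row from `venues a`; unmatched rows get NULL for `venues b`'s columns.
Matching on a.venue_id <> b.venue_id. A NULL in a compared column never satisfies the condition.
- a (venue_id=9) pairs with 2 row(s) of b.
- a (venue_id=9) pairs with 2 row(s) of b.
- a (venue_id=3) pairs with 4 row(s) of b.
- a (venue_id=NULL) has no partner → padded with NULL.
- a (venue_id=1) pairs with 4 row(s) of b.
- a (venue_id=9) pairs with 2 row(s) of b.

(50, 1, 300); (50, 3, 300); (120, 1, 300); (120, 3, 300); (150, 1, 300); (150, 3, 300); (300, 1, 300); (300, 3, 300); (300, 9, 50); (300, 9, 50); (300, 9, 120); (300, 9, 120); (300, 9, 150); (300, 9, 150); (300, NULL, NULL)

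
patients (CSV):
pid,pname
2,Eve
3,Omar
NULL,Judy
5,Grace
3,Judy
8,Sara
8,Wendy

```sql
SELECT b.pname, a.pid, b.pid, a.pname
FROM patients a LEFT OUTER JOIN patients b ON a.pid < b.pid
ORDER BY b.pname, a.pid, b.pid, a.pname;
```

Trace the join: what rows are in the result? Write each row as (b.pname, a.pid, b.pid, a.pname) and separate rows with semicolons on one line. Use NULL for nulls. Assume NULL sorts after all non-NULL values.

(Grace, 2, 5, Eve); (Grace, 3, 5, Judy); (Grace, 3, 5, Omar); (Judy, 2, 3, Eve); (Omar, 2, 3, Eve); (Sara, 2, 8, Eve); (Sara, 3, 8, Judy); (Sara, 3, 8, Omar); (Sara, 5, 8, Grace); (Wendy, 2, 8, Eve); (Wendy, 3, 8, Judy); (Wendy, 3, 8, Omar); (Wendy, 5, 8, Grace); (NULL, 8, NULL, Sara); (NULL, 8, NULL, Wendy); (NULL, NULL, NULL, Judy)

LEFT JOIN keeps every row from `patients a`; unmatched rows get NULL for `patients b`'s columns.
Matching on a.pid < b.pid. A NULL in a compared column never satisfies the condition.
Matched pairs: 13; unmatched a rows kept: 3.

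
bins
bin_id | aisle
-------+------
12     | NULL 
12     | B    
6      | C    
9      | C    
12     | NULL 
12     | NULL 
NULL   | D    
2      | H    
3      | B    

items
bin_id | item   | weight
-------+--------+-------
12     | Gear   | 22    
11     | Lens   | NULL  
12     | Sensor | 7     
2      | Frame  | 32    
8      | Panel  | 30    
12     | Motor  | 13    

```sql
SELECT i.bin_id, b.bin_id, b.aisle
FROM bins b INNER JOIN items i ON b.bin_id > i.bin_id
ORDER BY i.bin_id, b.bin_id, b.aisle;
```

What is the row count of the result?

INNER JOIN keeps only pairs where the ON condition holds.
Matching on b.bin_id > i.bin_id. A NULL in a compared column never satisfies the condition.
- b[0] bin_id=12 → 3 match(es) in i → 3 row(s).
- b[1] bin_id=12 → 3 match(es) in i → 3 row(s).
- b[2] bin_id=6 → 1 match(es) in i → 1 row(s).
- b[3] bin_id=9 → 2 match(es) in i → 2 row(s).
- b[4] bin_id=12 → 3 match(es) in i → 3 row(s).
- b[5] bin_id=12 → 3 match(es) in i → 3 row(s).
- b[6] bin_id=NULL → no match; dropped.
- b[7] bin_id=2 → no match; dropped.
- b[8] bin_id=3 → 1 match(es) in i → 1 row(s).
Total: 16 rows.

16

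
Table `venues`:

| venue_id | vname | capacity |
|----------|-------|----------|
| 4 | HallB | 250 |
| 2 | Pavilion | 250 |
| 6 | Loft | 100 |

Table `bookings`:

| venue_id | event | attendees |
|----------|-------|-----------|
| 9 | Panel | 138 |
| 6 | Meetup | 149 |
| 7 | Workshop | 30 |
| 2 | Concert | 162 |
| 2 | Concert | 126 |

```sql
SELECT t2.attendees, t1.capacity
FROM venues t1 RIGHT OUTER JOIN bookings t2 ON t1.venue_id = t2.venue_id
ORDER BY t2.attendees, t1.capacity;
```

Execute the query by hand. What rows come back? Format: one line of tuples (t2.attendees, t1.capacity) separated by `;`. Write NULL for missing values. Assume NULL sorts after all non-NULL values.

(30, NULL); (126, 250); (138, NULL); (149, 100); (162, 250)

RIGHT JOIN keeps every row from `bookings`; unmatched rows get NULL for `venues`'s columns.
Matching on t1.venue_id = t2.venue_id.
- t1[0] venue_id=4 → no match.
- t1[1] venue_id=2 → 2 match(es) in t2 → 2 row(s).
- t1[2] venue_id=6 → 1 match(es) in t2 → 1 row(s).
- 2 row(s) from t2 found no t1 partner → padded with NULL.
After projecting and ordering:
t2.attendees | t1.capacity
30 | NULL
126 | 250
138 | NULL
149 | 100
162 | 250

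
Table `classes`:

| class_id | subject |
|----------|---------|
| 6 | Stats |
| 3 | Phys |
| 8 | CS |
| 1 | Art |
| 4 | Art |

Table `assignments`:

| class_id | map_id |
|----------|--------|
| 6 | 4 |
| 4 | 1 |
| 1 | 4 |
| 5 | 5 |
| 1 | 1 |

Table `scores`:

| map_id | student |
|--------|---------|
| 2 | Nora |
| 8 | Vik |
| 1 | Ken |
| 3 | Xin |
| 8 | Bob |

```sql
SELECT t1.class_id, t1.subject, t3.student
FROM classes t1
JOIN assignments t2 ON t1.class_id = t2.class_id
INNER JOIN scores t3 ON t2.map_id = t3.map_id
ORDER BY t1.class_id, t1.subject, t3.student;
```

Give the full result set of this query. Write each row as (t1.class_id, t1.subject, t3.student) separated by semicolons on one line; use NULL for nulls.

Evaluate left to right. First `classes t1 INNER JOIN assignments t2` on class_id: 4 row(s).
Then INNER JOIN `scores t3` on map_id: keep only rows whose t2.map_id appears in t3.

(1, Art, Ken); (4, Art, Ken)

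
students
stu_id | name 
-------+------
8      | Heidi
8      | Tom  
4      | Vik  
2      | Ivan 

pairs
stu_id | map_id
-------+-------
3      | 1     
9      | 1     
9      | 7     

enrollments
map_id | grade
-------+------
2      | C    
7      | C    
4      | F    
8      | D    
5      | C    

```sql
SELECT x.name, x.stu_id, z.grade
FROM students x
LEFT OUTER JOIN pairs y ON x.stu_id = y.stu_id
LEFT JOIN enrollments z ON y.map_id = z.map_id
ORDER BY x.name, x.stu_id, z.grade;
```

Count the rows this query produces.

Step 1 — x LEFT JOIN y on stu_id → 4 row(s).
Then LEFT JOIN `enrollments z` on map_id: each of those 4 rows is kept; rows whose y.map_id has no match in z get NULL for z's columns.
Result: 4 row(s).

4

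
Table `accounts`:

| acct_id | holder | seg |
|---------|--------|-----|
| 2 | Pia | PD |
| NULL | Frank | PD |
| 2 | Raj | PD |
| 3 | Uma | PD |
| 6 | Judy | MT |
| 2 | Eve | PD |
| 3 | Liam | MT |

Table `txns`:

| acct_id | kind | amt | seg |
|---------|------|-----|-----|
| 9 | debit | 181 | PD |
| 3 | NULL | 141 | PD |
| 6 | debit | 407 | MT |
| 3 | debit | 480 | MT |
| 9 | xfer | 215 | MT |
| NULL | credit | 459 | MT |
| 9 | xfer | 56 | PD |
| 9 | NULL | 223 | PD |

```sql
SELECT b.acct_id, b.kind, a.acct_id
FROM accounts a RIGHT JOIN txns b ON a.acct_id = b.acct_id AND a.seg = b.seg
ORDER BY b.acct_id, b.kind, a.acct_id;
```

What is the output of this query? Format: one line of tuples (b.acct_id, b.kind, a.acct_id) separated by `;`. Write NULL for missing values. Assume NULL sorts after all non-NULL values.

RIGHT JOIN keeps every row from `txns`; unmatched rows get NULL for `accounts`'s columns.
Matching on a.acct_id = b.acct_id AND a.seg = b.seg. A NULL in a compared column never satisfies the condition.
- a row (acct_id=2, seg=PD): no match.
- a row (acct_id=NULL, seg=PD): no match.
- a row (acct_id=2, seg=PD): no match.
- a row (acct_id=3, seg=PD): matches 1 b row(s) → 1 output row(s).
- a row (acct_id=6, seg=MT): matches 1 b row(s) → 1 output row(s).
- a row (acct_id=2, seg=PD): no match.
- a row (acct_id=3, seg=MT): matches 1 b row(s) → 1 output row(s).
- 5 row(s) from b found no a partner → padded with NULL.
After projecting and ordering:
b.acct_id | b.kind | a.acct_id
3 | debit | 3
3 | NULL | 3
6 | debit | 6
9 | debit | NULL
9 | xfer | NULL
9 | xfer | NULL
9 | NULL | NULL
NULL | credit | NULL

(3, debit, 3); (3, NULL, 3); (6, debit, 6); (9, debit, NULL); (9, xfer, NULL); (9, xfer, NULL); (9, NULL, NULL); (NULL, credit, NULL)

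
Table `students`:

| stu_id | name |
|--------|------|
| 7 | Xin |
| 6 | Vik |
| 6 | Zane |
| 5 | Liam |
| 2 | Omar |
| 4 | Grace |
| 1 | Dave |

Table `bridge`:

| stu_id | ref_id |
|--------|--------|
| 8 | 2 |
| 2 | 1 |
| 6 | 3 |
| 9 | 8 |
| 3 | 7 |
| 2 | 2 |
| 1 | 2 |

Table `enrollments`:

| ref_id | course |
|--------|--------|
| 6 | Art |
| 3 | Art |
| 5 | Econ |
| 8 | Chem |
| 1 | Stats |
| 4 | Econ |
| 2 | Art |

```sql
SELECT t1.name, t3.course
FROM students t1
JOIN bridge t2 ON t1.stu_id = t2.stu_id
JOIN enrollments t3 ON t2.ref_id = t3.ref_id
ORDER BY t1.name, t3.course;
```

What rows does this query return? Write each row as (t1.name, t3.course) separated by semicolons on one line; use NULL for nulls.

Evaluate left to right. First `students t1 INNER JOIN bridge t2` on stu_id: 5 row(s).
Then INNER JOIN `enrollments t3` on ref_id: keep only rows whose t2.ref_id appears in t3.

(Dave, Art); (Omar, Art); (Omar, Stats); (Vik, Art); (Zane, Art)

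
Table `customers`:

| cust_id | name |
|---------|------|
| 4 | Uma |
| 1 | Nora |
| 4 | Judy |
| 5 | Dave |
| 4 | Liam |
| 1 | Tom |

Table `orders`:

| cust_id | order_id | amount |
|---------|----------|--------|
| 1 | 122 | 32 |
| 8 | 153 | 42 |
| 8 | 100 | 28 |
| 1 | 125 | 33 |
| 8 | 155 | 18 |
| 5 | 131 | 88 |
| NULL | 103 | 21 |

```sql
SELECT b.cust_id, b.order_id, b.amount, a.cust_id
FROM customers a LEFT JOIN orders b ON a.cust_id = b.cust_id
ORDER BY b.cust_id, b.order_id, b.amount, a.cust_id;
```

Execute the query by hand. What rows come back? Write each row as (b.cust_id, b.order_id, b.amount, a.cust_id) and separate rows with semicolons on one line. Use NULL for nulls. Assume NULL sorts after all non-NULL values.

(1, 122, 32, 1); (1, 122, 32, 1); (1, 125, 33, 1); (1, 125, 33, 1); (5, 131, 88, 5); (NULL, NULL, NULL, 4); (NULL, NULL, NULL, 4); (NULL, NULL, NULL, 4)

LEFT JOIN keeps every row from `customers`; unmatched rows get NULL for `orders`'s columns.
Matching on a.cust_id = b.cust_id. A NULL in a compared column never satisfies the condition.
Matched pairs: 5; unmatched a rows kept: 3.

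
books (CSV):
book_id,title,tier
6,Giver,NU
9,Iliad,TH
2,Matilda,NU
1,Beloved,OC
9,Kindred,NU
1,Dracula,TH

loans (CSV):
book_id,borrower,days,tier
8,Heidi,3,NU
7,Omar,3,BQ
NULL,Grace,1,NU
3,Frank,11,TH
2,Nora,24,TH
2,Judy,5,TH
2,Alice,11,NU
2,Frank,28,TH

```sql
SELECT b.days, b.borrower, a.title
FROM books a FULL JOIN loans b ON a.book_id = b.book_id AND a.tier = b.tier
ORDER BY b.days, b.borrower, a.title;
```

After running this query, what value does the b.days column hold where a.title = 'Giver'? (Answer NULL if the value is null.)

FULL OUTER JOIN keeps every row from both sides; unmatched rows get NULL for the other side's columns.
Matching on a.book_id = b.book_id AND a.tier = b.tier. A NULL in a compared column never satisfies the condition.
- a row (book_id=6, tier=NU): no match → kept, b columns NULL.
- a row (book_id=9, tier=TH): no match → kept, b columns NULL.
- a row (book_id=2, tier=NU): matches 1 b row(s) → 1 output row(s).
- a row (book_id=1, tier=OC): no match → kept, b columns NULL.
- a row (book_id=9, tier=NU): no match → kept, b columns NULL.
- a row (book_id=1, tier=TH): no match → kept, b columns NULL.
- plus 7 unmatched b row(s), each kept with NULL a columns.

NULL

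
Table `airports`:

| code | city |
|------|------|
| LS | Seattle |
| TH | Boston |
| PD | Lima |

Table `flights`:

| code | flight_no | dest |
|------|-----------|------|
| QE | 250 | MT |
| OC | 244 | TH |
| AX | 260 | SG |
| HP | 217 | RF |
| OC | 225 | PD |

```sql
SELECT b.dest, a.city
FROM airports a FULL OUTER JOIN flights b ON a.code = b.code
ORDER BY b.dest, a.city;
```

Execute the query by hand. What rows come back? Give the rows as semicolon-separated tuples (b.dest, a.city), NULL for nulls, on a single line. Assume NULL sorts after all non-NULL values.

(MT, NULL); (PD, NULL); (RF, NULL); (SG, NULL); (TH, NULL); (NULL, Boston); (NULL, Lima); (NULL, Seattle)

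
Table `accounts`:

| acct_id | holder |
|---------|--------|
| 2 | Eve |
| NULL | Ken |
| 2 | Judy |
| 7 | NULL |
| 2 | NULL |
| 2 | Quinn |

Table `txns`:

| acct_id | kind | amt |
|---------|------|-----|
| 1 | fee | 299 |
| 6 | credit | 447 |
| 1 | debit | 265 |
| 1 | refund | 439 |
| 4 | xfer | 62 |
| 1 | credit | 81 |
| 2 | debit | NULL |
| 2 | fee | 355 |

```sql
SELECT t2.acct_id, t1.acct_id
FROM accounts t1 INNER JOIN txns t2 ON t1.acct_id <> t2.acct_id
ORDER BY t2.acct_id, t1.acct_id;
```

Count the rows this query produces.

32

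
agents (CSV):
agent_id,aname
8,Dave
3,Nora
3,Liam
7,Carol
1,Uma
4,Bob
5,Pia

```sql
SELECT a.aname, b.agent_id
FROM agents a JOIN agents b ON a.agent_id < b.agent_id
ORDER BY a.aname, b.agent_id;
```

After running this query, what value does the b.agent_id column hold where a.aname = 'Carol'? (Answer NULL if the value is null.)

8

INNER JOIN keeps only pairs where the ON condition holds.
Matching on a.agent_id < b.agent_id.
- a[0] agent_id=8 → no match; dropped.
- a[1] agent_id=3 → 4 match(es) in b → 4 row(s).
- a[2] agent_id=3 → 4 match(es) in b → 4 row(s).
- a[3] agent_id=7 → 1 match(es) in b → 1 row(s).
- a[4] agent_id=1 → 6 match(es) in b → 6 row(s).
- a[5] agent_id=4 → 3 match(es) in b → 3 row(s).
- a[6] agent_id=5 → 2 match(es) in b → 2 row(s).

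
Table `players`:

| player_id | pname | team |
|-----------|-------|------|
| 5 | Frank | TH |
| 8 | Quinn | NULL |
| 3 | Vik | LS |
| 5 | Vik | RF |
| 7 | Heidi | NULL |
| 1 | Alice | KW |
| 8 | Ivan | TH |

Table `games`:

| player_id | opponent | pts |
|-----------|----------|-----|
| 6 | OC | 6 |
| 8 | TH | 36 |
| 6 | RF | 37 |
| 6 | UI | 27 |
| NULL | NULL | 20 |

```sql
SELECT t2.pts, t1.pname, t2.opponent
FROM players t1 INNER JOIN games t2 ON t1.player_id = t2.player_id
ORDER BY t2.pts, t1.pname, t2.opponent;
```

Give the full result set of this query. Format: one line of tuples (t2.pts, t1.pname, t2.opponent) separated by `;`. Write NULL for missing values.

(36, Ivan, TH); (36, Quinn, TH)

INNER JOIN keeps only pairs where the ON condition holds.
Matching on t1.player_id = t2.player_id. A NULL in a compared column never satisfies the condition.
- player_id=5: no matching t2 row, dropped.
- player_id=8: 1 matching t2 row(s), so 1 row(s) emitted.
- player_id=3: no matching t2 row, dropped.
- player_id=5: no matching t2 row, dropped.
- player_id=7: no matching t2 row, dropped.
- player_id=1: no matching t2 row, dropped.
- player_id=8: 1 matching t2 row(s), so 1 row(s) emitted.
After projecting and ordering:
t2.pts | t1.pname | t2.opponent
36 | Ivan | TH
36 | Quinn | TH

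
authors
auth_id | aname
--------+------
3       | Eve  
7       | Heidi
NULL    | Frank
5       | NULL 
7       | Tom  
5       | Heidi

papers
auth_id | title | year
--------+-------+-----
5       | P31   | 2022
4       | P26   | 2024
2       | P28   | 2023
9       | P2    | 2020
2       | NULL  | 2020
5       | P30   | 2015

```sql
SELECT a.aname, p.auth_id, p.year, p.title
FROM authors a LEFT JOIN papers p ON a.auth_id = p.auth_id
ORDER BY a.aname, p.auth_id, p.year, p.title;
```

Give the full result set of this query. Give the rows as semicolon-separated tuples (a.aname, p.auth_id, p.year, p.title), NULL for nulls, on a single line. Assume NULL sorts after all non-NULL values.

LEFT JOIN keeps every row from `authors`; unmatched rows get NULL for `papers`'s columns.
Matching on a.auth_id = p.auth_id. A NULL in a compared column never satisfies the condition.
Matched pairs: 4; unmatched a rows kept: 4.

(Eve, NULL, NULL, NULL); (Frank, NULL, NULL, NULL); (Heidi, 5, 2015, P30); (Heidi, 5, 2022, P31); (Heidi, NULL, NULL, NULL); (Tom, NULL, NULL, NULL); (NULL, 5, 2015, P30); (NULL, 5, 2022, P31)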